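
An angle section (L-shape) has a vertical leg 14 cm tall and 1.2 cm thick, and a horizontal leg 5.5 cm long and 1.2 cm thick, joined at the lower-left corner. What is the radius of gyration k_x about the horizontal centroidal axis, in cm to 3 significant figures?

k_x ≈ 4.46 cm

Split into non-overlapping primitives; take the origin at the lower-left of the bounding box.
Vertical leg: 1.2 × 14, A = 16.8 cm², y = 7 cm, Ī = 274.4 cm⁴.
Horizontal leg (remainder): 4.3 × 1.2, A = 5.16 cm², y = 0.6 cm, Ī = 0.6192 cm⁴.
Centroid: ȳ = ΣA·y / ΣA = 5.4962 cm.
Transfer each piece to the horizontal centroidal axis using Ī + A·d² with d = y − 5.4962:
  vertical leg: d = 1.5038 cm → contributes +312.39 cm⁴
  horizontal leg (remainder): d = -4.8962 cm → contributes +124.32 cm⁴
Total I = 436.71 cm⁴.
Radius of gyration: k = √(I/A) = √(436.71 / 21.96) = 4.4594 cm.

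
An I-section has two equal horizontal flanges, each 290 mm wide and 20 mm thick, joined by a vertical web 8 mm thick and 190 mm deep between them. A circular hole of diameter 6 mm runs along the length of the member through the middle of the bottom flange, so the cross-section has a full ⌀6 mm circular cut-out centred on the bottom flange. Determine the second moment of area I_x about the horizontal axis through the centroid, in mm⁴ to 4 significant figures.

I_x ≈ 1.325 × 10⁸ mm⁴

Split into non-overlapping primitives; take the origin at the lower-left of the bounding box.
Bottom flange: 290 × 20, A = 5 800 mm², y = 10 mm, Ī = 193 333 mm⁴.
Web: 8 × 190, A = 1 520 mm², y = 115 mm, Ī = 4 572 667 mm⁴.
Top flange: 290 × 20, A = 5 800 mm², y = 220 mm, Ī = 193 333 mm⁴.
Hole (subtracted): ⌀6, A = 28.2743 mm², y = 10 mm, Ī = 63.6173 mm⁴.
Centroid: ȳ = ΣA·y / ΣA = 115.227 mm.
Transfer each piece to the horizontal axis through the centroid using Ī + A·d² with d = y − 115.227:
  bottom flange: d = -105.227 mm → contributes +64 414 837 mm⁴
  web: d = -0.22677 mm → contributes +4 572 745 mm⁴
  top flange: d = 104.773 mm → contributes +63 862 426 mm⁴
  hole: d = -105.227 mm → contributes −313 136 mm⁴
Total I = 132 536 872 mm⁴.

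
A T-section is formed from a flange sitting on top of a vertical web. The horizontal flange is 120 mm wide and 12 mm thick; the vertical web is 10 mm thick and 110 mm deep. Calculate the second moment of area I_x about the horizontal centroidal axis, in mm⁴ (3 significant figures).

Treat the section as a set of non-overlapping primitives; coordinates are from the bounding-box lower-left.
Flange: 120 × 12, A = 1 440 mm², y = 116 mm, Ī = 17 280 mm⁴.
Web: 10 × 110, A = 1 100 mm², y = 55 mm, Ī = 1 109 167 mm⁴.
Centroid: ȳ = ΣA·y / ΣA = 89.583 mm.
Transfer each piece to the horizontal centroidal axis using Ī + A·d² with d = y − 89.583:
  flange: d = 26.417 mm → contributes +1 022 220 mm⁴
  web: d = -34.583 mm → contributes +2 424 724 mm⁴
Total I = 3 446 944 mm⁴.

I_x ≈ 3.45 × 10⁶ mm⁴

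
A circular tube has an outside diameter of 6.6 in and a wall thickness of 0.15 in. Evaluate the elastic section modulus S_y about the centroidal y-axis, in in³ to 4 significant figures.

Decompose the section into non-overlapping parts with the origin at the bottom-left of its bounding rectangle.
Outer circle: ⌀6.6, A = 34.2119 in², x = 3.3 in, Ī = 93.142 in⁴.
Bore (subtracted): ⌀6.3, A = 31.1725 in², x = 3.3 in, Ī = 77.3272 in⁴.
By symmetry the centroid is at mid-width, x̄ = 3.3 in.
All pieces are centred on the centroidal y-axis, so I = ΣĪ (holes subtracted) = 15.8149 in⁴.
Extreme fibre distance c = 3.3 in; S = I/c = 4.79238 in³.

S_y ≈ 4.792 in³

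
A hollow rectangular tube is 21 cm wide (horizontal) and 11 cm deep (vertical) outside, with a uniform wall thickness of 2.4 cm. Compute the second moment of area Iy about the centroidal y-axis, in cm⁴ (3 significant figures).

Iy ≈ 6290 cm⁴

Split into non-overlapping primitives; take the origin at the lower-left of the bounding box.
Outer rectangle: 21 × 11, A = 231 cm², x = 10.5 cm, Ī = 8489.3 cm⁴.
Inner void (subtracted): 16.2 × 6.2, A = 100.44 cm², x = 10.5 cm, Ī = 2196.6 cm⁴.
By symmetry the centroid is at mid-width, x̄ = 10.5 cm.
All pieces are centred on the centroidal y-axis, so I = ΣĪ (holes subtracted) = 6292.6 cm⁴.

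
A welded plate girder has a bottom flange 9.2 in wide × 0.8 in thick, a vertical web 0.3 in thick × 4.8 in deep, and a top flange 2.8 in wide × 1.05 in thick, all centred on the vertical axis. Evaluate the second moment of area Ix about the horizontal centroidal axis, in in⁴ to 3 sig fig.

Decompose the section into non-overlapping parts with the origin at the bottom-left of its bounding rectangle.
Bottom plate: 9.2 × 0.8, A = 7.36 in², y = 0.4 in, Ī = 0.39253 in⁴.
Web plate: 0.3 × 4.8, A = 1.44 in², y = 3.2 in, Ī = 2.7648 in⁴.
Top plate: 2.8 × 1.05, A = 2.94 in², y = 6.125 in, Ī = 0.27011 in⁴.
Centroid: ȳ = ΣA·y / ΣA = 2.1771 in.
Transfer each piece to the horizontal centroidal axis using Ī + A·d² with d = y − 2.1771:
  bottom plate: d = -1.7771 in → contributes +23.637 in⁴
  web plate: d = 1.0229 in → contributes +4.2714 in⁴
  top plate: d = 3.9479 in → contributes +46.092 in⁴
Total I = 74 in⁴.

Ix ≈ 74.0 in⁴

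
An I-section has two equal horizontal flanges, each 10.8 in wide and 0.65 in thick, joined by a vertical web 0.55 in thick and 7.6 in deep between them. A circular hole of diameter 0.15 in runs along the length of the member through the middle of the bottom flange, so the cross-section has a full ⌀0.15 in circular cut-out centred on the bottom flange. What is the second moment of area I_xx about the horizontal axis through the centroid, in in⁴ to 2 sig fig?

Decompose the section into non-overlapping parts with the origin at the bottom-left of its bounding rectangle.
Bottom flange: 10.8 × 0.65, A = 7.02 in², y = 0.325 in, Ī = 0.2472 in⁴.
Web: 0.55 × 7.6, A = 4.18 in², y = 4.45 in, Ī = 20.12 in⁴.
Top flange: 10.8 × 0.65, A = 7.02 in², y = 8.575 in, Ī = 0.2472 in⁴.
Hole (subtracted): ⌀0.15, A = 0.01767 in², y = 0.325 in, Ī = 0.00002485 in⁴.
Centroid: ȳ = ΣA·y / ΣA = 4.454 in.
Transfer each piece to the horizontal axis through the centroid using Ī + A·d² with d = y − 4.454:
  bottom flange: d = -4.129 in → contributes +119.9 in⁴
  web: d = -0.004005 in → contributes +20.12 in⁴
  top flange: d = 4.121 in → contributes +119.5 in⁴
  hole: d = -4.129 in → contributes −0.3013 in⁴
Total I = 259.2 in⁴.

I_xx ≈ 260 in⁴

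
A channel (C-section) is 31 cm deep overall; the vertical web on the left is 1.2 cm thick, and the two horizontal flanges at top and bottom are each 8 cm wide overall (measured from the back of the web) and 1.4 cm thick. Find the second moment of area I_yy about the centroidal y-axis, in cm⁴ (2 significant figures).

Break the section into simple shapes (no overlaps), measuring from the bottom-left corner of the bounding box.
Web: 1.2 × 31, A = 37.2 cm², x = 0.6 cm, Ī = 4.464 cm⁴.
Top flange (beyond web): 6.8 × 1.4, A = 9.52 cm², x = 4.6 cm, Ī = 36.68 cm⁴.
Bottom flange (beyond web): 6.8 × 1.4, A = 9.52 cm², x = 4.6 cm, Ī = 36.68 cm⁴.
Centroid: x̄ = ΣA·x / ΣA = 1.954 cm.
Transfer each piece to the centroidal y-axis using Ī + A·d² with d = x − 1.954:
  web: d = -1.354 cm → contributes +72.68 cm⁴
  top flange (beyond web): d = 2.646 cm → contributes +103.3 cm⁴
  bottom flange (beyond web): d = 2.646 cm → contributes +103.3 cm⁴
Total I = 279.3 cm⁴.

I_yy ≈ 280 cm⁴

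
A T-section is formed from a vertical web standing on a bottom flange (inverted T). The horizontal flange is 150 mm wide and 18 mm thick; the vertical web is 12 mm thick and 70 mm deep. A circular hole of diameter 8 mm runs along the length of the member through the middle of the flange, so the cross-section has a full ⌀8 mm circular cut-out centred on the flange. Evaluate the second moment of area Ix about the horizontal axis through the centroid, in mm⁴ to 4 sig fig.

Ix ≈ 1.650 × 10⁶ mm⁴

Treat the section as a set of non-overlapping primitives; coordinates are from the bounding-box lower-left.
Flange: 150 × 18, A = 2 700 mm², y = 9 mm, Ī = 72 900 mm⁴.
Web: 12 × 70, A = 840 mm², y = 53 mm, Ī = 343 000 mm⁴.
Hole (subtracted): ⌀8, A = 50.2655 mm², y = 9 mm, Ī = 201.062 mm⁴.
Centroid: ȳ = ΣA·y / ΣA = 19.5911 mm.
Transfer each piece to the horizontal axis through the centroid using Ī + A·d² with d = y − 19.5911:
  flange: d = -10.5911 mm → contributes +375 761 mm⁴
  web: d = 33.4089 mm → contributes +1 280 572 mm⁴
  hole: d = -10.5911 mm → contributes −5839.37 mm⁴
Total I = 1 650 493 mm⁴.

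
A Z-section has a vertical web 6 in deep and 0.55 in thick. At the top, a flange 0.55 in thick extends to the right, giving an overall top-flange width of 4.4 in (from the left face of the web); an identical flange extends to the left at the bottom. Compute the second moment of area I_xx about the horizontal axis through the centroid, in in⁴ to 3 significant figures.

Decompose the section into non-overlapping parts with the origin at the bottom-left of its bounding rectangle.
Web: 0.55 × 6, A = 3.3 in², y = 3 in, Ī = 9.9 in⁴.
Top flange (beyond web): 3.85 × 0.55, A = 2.1175 in², y = 5.725 in, Ī = 0.053379 in⁴.
Bottom flange (beyond web): 3.85 × 0.55, A = 2.1175 in², y = 0.275 in, Ī = 0.053379 in⁴.
Centroid: ȳ = ΣA·y / ΣA = 3 in.
Transfer each piece to the horizontal axis through the centroid using Ī + A·d² with d = y − 3:
  web: d = 0 in → contributes +9.9 in⁴
  top flange (beyond web): d = 2.725 in → contributes +15.777 in⁴
  bottom flange (beyond web): d = -2.725 in → contributes +15.777 in⁴
Total I = 41.454 in⁴.

I_xx ≈ 41.5 in⁴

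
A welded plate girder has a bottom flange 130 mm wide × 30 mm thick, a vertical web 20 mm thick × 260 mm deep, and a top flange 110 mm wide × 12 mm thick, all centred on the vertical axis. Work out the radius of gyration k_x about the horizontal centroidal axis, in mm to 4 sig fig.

k_x ≈ 108.1 mm

Decompose the section into non-overlapping parts with the origin at the bottom-left of its bounding rectangle.
Bottom plate: 130 × 30, A = 3 900 mm², y = 15 mm, Ī = 292 500 mm⁴.
Web plate: 20 × 260, A = 5 200 mm², y = 160 mm, Ī = 29 293 333 mm⁴.
Top plate: 110 × 12, A = 1 320 mm², y = 296 mm, Ī = 15 840 mm⁴.
Centroid: ȳ = ΣA·y / ΣA = 122.958 mm.
Transfer each piece to the horizontal centroidal axis using Ī + A·d² with d = y − 122.958:
  bottom plate: d = -107.958 mm → contributes +45 746 535 mm⁴
  web plate: d = 37.0422 mm → contributes +36 428 391 mm⁴
  top plate: d = 173.042 mm → contributes +39 541 408 mm⁴
Total I = 121 716 335 mm⁴.
Radius of gyration: k = √(I/A) = √(121 716 335 / 10 420) = 108.079 mm.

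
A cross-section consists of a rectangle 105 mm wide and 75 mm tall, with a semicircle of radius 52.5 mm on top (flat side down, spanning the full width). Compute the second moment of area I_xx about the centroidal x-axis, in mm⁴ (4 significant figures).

Treat the section as a set of non-overlapping primitives; coordinates are from the bounding-box lower-left.
Rectangular body: 105 × 75, A = 7 875 mm², y = 37.5 mm, Ī = 3 691 406 mm⁴.
Semicircular cap: semicircle r = 52.5, A = 4329.51 mm², y = 97.2817 mm, Ī = 833 814 mm⁴.
Centroid: ȳ = ΣA·y / ΣA = 58.7074 mm.
Transfer each piece to the centroidal x-axis using Ī + A·d² with d = y − 58.7074:
  rectangular body: d = -21.2074 mm → contributes +7 233 201 mm⁴
  semicircular cap: d = 38.5743 mm → contributes +7 276 034 mm⁴
Total I = 14 509 235 mm⁴.

I_xx ≈ 1.451 × 10⁷ mm⁴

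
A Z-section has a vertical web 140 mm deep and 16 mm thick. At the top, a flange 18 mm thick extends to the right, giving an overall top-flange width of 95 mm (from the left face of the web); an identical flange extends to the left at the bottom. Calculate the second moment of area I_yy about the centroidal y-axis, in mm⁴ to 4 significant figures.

I_yy ≈ 7.944 × 10⁶ mm⁴

Break the section into simple shapes (no overlaps), measuring from the bottom-left corner of the bounding box.
Web: 16 × 140, A = 2 240 mm², x = 87 mm, Ī = 47786.7 mm⁴.
Top flange (beyond web): 79 × 18, A = 1 422 mm², x = 134.5 mm, Ī = 739 559 mm⁴.
Bottom flange (beyond web): 79 × 18, A = 1 422 mm², x = 39.5 mm, Ī = 739 559 mm⁴.
Centroid: x̄ = ΣA·x / ΣA = 87 mm.
Transfer each piece to the centroidal y-axis using Ī + A·d² with d = x − 87:
  web: d = 0 mm → contributes +47786.7 mm⁴
  top flange (beyond web): d = 47.5 mm → contributes +3 947 946 mm⁴
  bottom flange (beyond web): d = -47.5 mm → contributes +3 947 946 mm⁴
Total I = 7 943 679 mm⁴.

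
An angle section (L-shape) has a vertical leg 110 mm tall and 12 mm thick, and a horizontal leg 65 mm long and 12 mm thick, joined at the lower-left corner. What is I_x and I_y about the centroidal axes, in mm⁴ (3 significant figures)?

Break the section into simple shapes (no overlaps), measuring from the bottom-left corner of the bounding box.
Vertical leg: 12 × 110, A = 1 320 mm², y = 55 mm, Ī = 1 331 000 mm⁴.
Horizontal leg (remainder): 53 × 12, A = 636 mm², y = 6 mm, Ī = 7 632 mm⁴.
Centroid: ȳ = ΣA·y / ΣA = 39.067 mm.
Transfer each piece to the centroidal x-axis using Ī + A·d² with d = y − 39.067:
  vertical leg: d = 15.933 mm → contributes +1 666 075 mm⁴
  horizontal leg (remainder): d = -33.067 mm → contributes +703 072 mm⁴
Total I = 2 369 147 mm⁴.
For the y-axis: x̄ = 16.567 mm.
Repeating about the centroidal y-axis gives I_y = 618 062 mm⁴.

I_x ≈ 2.37 × 10⁶ mm⁴, I_y ≈ 6.18 × 10⁵ mm⁴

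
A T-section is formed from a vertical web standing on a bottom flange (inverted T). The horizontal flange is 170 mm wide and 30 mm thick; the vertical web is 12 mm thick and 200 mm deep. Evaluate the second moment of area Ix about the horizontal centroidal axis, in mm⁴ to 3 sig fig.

Ix ≈ 3.00 × 10⁷ mm⁴

Decompose the section into non-overlapping parts with the origin at the bottom-left of its bounding rectangle.
Flange: 170 × 30, A = 5 100 mm², y = 15 mm, Ī = 382 500 mm⁴.
Web: 12 × 200, A = 2 400 mm², y = 130 mm, Ī = 8 000 000 mm⁴.
Centroid: ȳ = ΣA·y / ΣA = 51.8 mm.
Transfer each piece to the horizontal centroidal axis using Ī + A·d² with d = y − 51.8:
  flange: d = -36.8 mm → contributes +7 289 124 mm⁴
  web: d = 78.2 mm → contributes +22 676 576 mm⁴
Total I = 29 965 700 mm⁴.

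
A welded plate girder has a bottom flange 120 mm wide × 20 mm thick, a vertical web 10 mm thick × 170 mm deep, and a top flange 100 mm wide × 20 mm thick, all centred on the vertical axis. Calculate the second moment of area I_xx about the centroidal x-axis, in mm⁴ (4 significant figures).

Split into non-overlapping primitives; take the origin at the lower-left of the bounding box.
Bottom plate: 120 × 20, A = 2 400 mm², y = 10 mm, Ī = 80 000 mm⁴.
Web plate: 10 × 170, A = 1 700 mm², y = 105 mm, Ī = 4 094 167 mm⁴.
Top plate: 100 × 20, A = 2 000 mm², y = 200 mm, Ī = 66666.7 mm⁴.
Centroid: ȳ = ΣA·y / ΣA = 98.7705 mm.
Transfer each piece to the centroidal x-axis using Ī + A·d² with d = y − 98.7705:
  bottom plate: d = -88.7705 mm → contributes +18 992 481 mm⁴
  web plate: d = 6.22951 mm → contributes +4 160 138 mm⁴
  top plate: d = 101.23 mm → contributes +20 561 493 mm⁴
Total I = 43 714 112 mm⁴.

I_xx ≈ 4.371 × 10⁷ mm⁴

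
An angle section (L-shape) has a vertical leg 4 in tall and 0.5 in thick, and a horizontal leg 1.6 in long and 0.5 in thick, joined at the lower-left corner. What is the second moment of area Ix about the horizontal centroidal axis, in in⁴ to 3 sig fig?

Ix ≈ 4.00 in⁴

Decompose the section into non-overlapping parts with the origin at the bottom-left of its bounding rectangle.
Vertical leg: 0.5 × 4, A = 2 in², y = 2 in, Ī = 2.6667 in⁴.
Horizontal leg (remainder): 1.1 × 0.5, A = 0.55 in², y = 0.25 in, Ī = 0.011458 in⁴.
Centroid: ȳ = ΣA·y / ΣA = 1.6225 in.
Transfer each piece to the horizontal centroidal axis using Ī + A·d² with d = y − 1.6225:
  vertical leg: d = 0.37745 in → contributes +2.9516 in⁴
  horizontal leg (remainder): d = -1.3725 in → contributes +1.0476 in⁴
Total I = 3.9992 in⁴.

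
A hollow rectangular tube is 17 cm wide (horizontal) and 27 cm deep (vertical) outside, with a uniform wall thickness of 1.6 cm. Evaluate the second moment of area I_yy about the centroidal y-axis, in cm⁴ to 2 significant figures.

I_yy ≈ 5800 cm⁴

Decompose the section into non-overlapping parts with the origin at the bottom-left of its bounding rectangle.
Outer rectangle: 17 × 27, A = 459 cm², x = 8.5 cm, Ī = 11 054 cm⁴.
Inner void (subtracted): 13.8 × 23.8, A = 328.4 cm², x = 8.5 cm, Ī = 5 212 cm⁴.
By symmetry the centroid is at mid-width, x̄ = 8.5 cm.
All pieces are centred on the centroidal y-axis, so I = ΣĪ (holes subtracted) = 5 842 cm⁴.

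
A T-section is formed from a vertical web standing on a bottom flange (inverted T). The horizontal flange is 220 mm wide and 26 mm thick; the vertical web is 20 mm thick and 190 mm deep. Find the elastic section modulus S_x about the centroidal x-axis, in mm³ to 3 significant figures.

Treat the section as a set of non-overlapping primitives; coordinates are from the bounding-box lower-left.
Flange: 220 × 26, A = 5 720 mm², y = 13 mm, Ī = 322 227 mm⁴.
Web: 20 × 190, A = 3 800 mm², y = 121 mm, Ī = 11 431 667 mm⁴.
Centroid: ȳ = ΣA·y / ΣA = 56.109 mm.
Transfer each piece to the centroidal x-axis using Ī + A·d² with d = y − 56.109:
  flange: d = -43.109 mm → contributes +10 952 314 mm⁴
  web: d = 64.891 mm → contributes +27 432 746 mm⁴
Total I = 38 385 060 mm⁴.
Extreme fibre distance c = 159.89 mm; S = I/c = 240 071 mm³.

S_x ≈ 2.40 × 10⁵ mm³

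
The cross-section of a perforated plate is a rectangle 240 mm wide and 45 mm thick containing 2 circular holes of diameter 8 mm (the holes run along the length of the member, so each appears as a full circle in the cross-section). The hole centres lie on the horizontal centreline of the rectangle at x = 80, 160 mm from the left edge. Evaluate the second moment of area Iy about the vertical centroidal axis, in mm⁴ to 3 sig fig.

Iy ≈ 5.17 × 10⁷ mm⁴

Break the section into simple shapes (no overlaps), measuring from the bottom-left corner of the bounding box.
Plate: 240 × 45, A = 10 800 mm², x = 120 mm, Ī = 51 840 000 mm⁴.
Hole 1 (subtracted): ⌀8, A = 50.265 mm², x = 80 mm, Ī = 201.06 mm⁴.
Hole 2 (subtracted): ⌀8, A = 50.265 mm², x = 160 mm, Ī = 201.06 mm⁴.
By symmetry the centroid is at mid-width, x̄ = 120 mm.
Transfer each piece to the vertical centroidal axis using Ī + A·d² with d = x − 120:
  plate: d = 0 mm → contributes +51 840 000 mm⁴
  hole 1: d = -40 mm → contributes −80 626 mm⁴
  hole 2: d = 40 mm → contributes −80 626 mm⁴
Total I = 51 678 748 mm⁴.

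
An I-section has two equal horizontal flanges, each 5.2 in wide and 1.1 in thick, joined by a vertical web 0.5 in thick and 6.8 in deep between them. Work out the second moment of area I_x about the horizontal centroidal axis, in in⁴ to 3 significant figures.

I_x ≈ 193 in⁴

Break the section into simple shapes (no overlaps), measuring from the bottom-left corner of the bounding box.
Bottom flange: 5.2 × 1.1, A = 5.72 in², y = 0.55 in, Ī = 0.57677 in⁴.
Web: 0.5 × 6.8, A = 3.4 in², y = 4.5 in, Ī = 13.101 in⁴.
Top flange: 5.2 × 1.1, A = 5.72 in², y = 8.45 in, Ī = 0.57677 in⁴.
By symmetry the centroid is at mid-height, ȳ = 4.5 in.
Transfer each piece to the horizontal centroidal axis using Ī + A·d² with d = y − 4.5:
  bottom flange: d = -3.95 in → contributes +89.823 in⁴
  web: d = 0 in → contributes +13.101 in⁴
  top flange: d = 3.95 in → contributes +89.823 in⁴
Total I = 192.75 in⁴.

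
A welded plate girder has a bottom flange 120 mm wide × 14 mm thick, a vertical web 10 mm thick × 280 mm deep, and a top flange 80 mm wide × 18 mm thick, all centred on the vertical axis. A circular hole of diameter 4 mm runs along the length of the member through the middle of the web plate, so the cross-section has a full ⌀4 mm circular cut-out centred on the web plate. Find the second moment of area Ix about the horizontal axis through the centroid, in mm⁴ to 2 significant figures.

Decompose the section into non-overlapping parts with the origin at the bottom-left of its bounding rectangle.
Bottom plate: 120 × 14, A = 1 680 mm², y = 7 mm, Ī = 27 440 mm⁴.
Web plate: 10 × 280, A = 2 800 mm², y = 154 mm, Ī = 18 293 333 mm⁴.
Top plate: 80 × 18, A = 1 440 mm², y = 303 mm, Ī = 38 880 mm⁴.
Hole (subtracted): ⌀4, A = 12.57 mm², y = 154 mm, Ī = 12.57 mm⁴.
Centroid: ȳ = ΣA·y / ΣA = 148.5 mm.
Transfer each piece to the horizontal axis through the centroid using Ī + A·d² with d = y − 148.5:
  bottom plate: d = -141.5 mm → contributes +33 672 135 mm⁴
  web plate: d = 5.485 mm → contributes +18 377 560 mm⁴
  top plate: d = 154.5 mm → contributes +34 405 195 mm⁴
  hole: d = 5.485 mm → contributes −390.6 mm⁴
Total I = 86 454 499 mm⁴.

Ix ≈ 8.6 × 10⁷ mm⁴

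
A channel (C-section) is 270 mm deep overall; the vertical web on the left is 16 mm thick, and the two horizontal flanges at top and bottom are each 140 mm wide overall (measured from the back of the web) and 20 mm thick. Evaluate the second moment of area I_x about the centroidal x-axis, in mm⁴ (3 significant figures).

I_x ≈ 1.04 × 10⁸ mm⁴

Break the section into simple shapes (no overlaps), measuring from the bottom-left corner of the bounding box.
Web: 16 × 270, A = 4 320 mm², y = 135 mm, Ī = 26 244 000 mm⁴.
Top flange (beyond web): 124 × 20, A = 2 480 mm², y = 260 mm, Ī = 82 667 mm⁴.
Bottom flange (beyond web): 124 × 20, A = 2 480 mm², y = 10 mm, Ī = 82 667 mm⁴.
By symmetry the centroid is at mid-height, ȳ = 135 mm.
Transfer each piece to the centroidal x-axis using Ī + A·d² with d = y − 135:
  web: d = 0 mm → contributes +26 244 000 mm⁴
  top flange (beyond web): d = 125 mm → contributes +38 832 667 mm⁴
  bottom flange (beyond web): d = -125 mm → contributes +38 832 667 mm⁴
Total I = 103 909 333 mm⁴.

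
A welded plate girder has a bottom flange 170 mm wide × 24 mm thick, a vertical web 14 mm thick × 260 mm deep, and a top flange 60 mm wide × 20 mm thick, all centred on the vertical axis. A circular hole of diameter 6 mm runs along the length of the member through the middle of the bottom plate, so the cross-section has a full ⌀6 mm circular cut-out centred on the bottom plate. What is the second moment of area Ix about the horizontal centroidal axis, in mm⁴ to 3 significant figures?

Break the section into simple shapes (no overlaps), measuring from the bottom-left corner of the bounding box.
Bottom plate: 170 × 24, A = 4 080 mm², y = 12 mm, Ī = 195 840 mm⁴.
Web plate: 14 × 260, A = 3 640 mm², y = 154 mm, Ī = 20 505 333 mm⁴.
Top plate: 60 × 20, A = 1 200 mm², y = 294 mm, Ī = 40 000 mm⁴.
Hole (subtracted): ⌀6, A = 28.274 mm², y = 12 mm, Ī = 63.617 mm⁴.
Centroid: ȳ = ΣA·y / ΣA = 108.19 mm.
Transfer each piece to the horizontal centroidal axis using Ī + A·d² with d = y − 108.19:
  bottom plate: d = -96.188 mm → contributes +37 944 773 mm⁴
  web plate: d = 45.812 mm → contributes +28 144 644 mm⁴
  top plate: d = 185.81 mm → contributes +41 471 184 mm⁴
  hole: d = -96.188 mm → contributes −261 663 mm⁴
Total I = 107 298 938 mm⁴.

Ix ≈ 1.07 × 10⁸ mm⁴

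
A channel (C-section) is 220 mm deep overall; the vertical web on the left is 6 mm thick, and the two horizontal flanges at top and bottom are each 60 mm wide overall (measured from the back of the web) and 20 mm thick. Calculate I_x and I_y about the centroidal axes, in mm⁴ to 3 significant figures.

Split into non-overlapping primitives; take the origin at the lower-left of the bounding box.
Web: 6 × 220, A = 1 320 mm², y = 110 mm, Ī = 5 324 000 mm⁴.
Top flange (beyond web): 54 × 20, A = 1 080 mm², y = 210 mm, Ī = 36 000 mm⁴.
Bottom flange (beyond web): 54 × 20, A = 1 080 mm², y = 10 mm, Ī = 36 000 mm⁴.
By symmetry the centroid is at mid-height, ȳ = 110 mm.
Transfer each piece to the centroidal x-axis using Ī + A·d² with d = y − 110:
  web: d = 0 mm → contributes +5 324 000 mm⁴
  top flange (beyond web): d = 100 mm → contributes +10 836 000 mm⁴
  bottom flange (beyond web): d = -100 mm → contributes +10 836 000 mm⁴
Total I = 26 996 000 mm⁴.
For the y-axis: x̄ = 21.621 mm.
Repeating about the centroidal y-axis gives I_y = 1 266 219 mm⁴.

I_x ≈ 2.70 × 10⁷ mm⁴, I_y ≈ 1.27 × 10⁶ mm⁴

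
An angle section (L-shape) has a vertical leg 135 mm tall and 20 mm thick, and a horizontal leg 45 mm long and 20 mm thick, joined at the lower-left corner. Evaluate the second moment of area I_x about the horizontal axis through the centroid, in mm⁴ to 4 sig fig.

Treat the section as a set of non-overlapping primitives; coordinates are from the bounding-box lower-left.
Vertical leg: 20 × 135, A = 2 700 mm², y = 67.5 mm, Ī = 4 100 625 mm⁴.
Horizontal leg (remainder): 25 × 20, A = 500 mm², y = 10 mm, Ī = 16666.7 mm⁴.
Centroid: ȳ = ΣA·y / ΣA = 58.5156 mm.
Transfer each piece to the horizontal axis through the centroid using Ī + A·d² with d = y − 58.5156:
  vertical leg: d = 8.98438 mm → contributes +4 318 566 mm⁴
  horizontal leg (remainder): d = -48.5156 mm → contributes +1 193 550 mm⁴
Total I = 5 512 116 mm⁴.

I_x ≈ 5.512 × 10⁶ mm⁴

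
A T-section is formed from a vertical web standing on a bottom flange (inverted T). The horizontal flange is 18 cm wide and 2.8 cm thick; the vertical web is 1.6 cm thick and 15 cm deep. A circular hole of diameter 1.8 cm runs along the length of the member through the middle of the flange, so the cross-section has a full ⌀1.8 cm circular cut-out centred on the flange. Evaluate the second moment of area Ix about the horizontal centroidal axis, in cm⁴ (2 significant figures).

Ix ≈ 1700 cm⁴

Split into non-overlapping primitives; take the origin at the lower-left of the bounding box.
Flange: 18 × 2.8, A = 50.4 cm², y = 1.4 cm, Ī = 32.93 cm⁴.
Web: 1.6 × 15, A = 24 cm², y = 10.3 cm, Ī = 450 cm⁴.
Hole (subtracted): ⌀1.8, A = 2.545 cm², y = 1.4 cm, Ī = 0.5153 cm⁴.
Centroid: ȳ = ΣA·y / ΣA = 4.373 cm.
Transfer each piece to the horizontal centroidal axis using Ī + A·d² with d = y − 4.373:
  flange: d = -2.973 cm → contributes +478.3 cm⁴
  web: d = 5.927 cm → contributes +1 293 cm⁴
  hole: d = -2.973 cm → contributes −23 cm⁴
Total I = 1 748 cm⁴.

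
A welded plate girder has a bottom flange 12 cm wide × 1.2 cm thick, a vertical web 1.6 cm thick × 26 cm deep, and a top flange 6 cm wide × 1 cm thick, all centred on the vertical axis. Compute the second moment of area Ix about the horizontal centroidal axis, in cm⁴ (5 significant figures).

Break the section into simple shapes (no overlaps), measuring from the bottom-left corner of the bounding box.
Bottom plate: 12 × 1.2, A = 14.4 cm², y = 0.6 cm, Ī = 1.728 cm⁴.
Web plate: 1.6 × 26, A = 41.6 cm², y = 14.2 cm, Ī = 2343.467 cm⁴.
Top plate: 6 × 1, A = 6 cm², y = 27.7 cm, Ī = 0.5 cm⁴.
Centroid: ȳ = ΣA·y / ΣA = 12.34774 cm.
Transfer each piece to the horizontal centroidal axis using Ī + A·d² with d = y − 12.34774:
  bottom plate: d = -11.74774 cm → contributes +1989.064 cm⁴
  web plate: d = 1.852258 cm → contributes +2486.19 cm⁴
  top plate: d = 15.35226 cm → contributes +1414.651 cm⁴
Total I = 5889.905 cm⁴.

Ix ≈ 5889.9 cm⁴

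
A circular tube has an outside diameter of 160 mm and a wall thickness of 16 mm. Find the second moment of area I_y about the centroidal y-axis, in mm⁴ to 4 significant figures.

Split into non-overlapping primitives; take the origin at the lower-left of the bounding box.
Outer circle: ⌀160, A = 20106.2 mm², x = 80 mm, Ī = 32 169 909 mm⁴.
Bore (subtracted): ⌀128, A = 12 868 mm², x = 80 mm, Ī = 13 176 795 mm⁴.
By symmetry the centroid is at mid-width, x̄ = 80 mm.
All pieces are centred on the centroidal y-axis, so I = ΣĪ (holes subtracted) = 18 993 114 mm⁴.

I_y ≈ 1.899 × 10⁷ mm⁴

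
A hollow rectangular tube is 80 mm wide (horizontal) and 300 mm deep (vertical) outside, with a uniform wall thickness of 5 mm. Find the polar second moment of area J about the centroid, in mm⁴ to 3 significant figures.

Treat the section as a set of non-overlapping primitives; coordinates are from the bounding-box lower-left.
Outer rectangle: 80 × 300, A = 24 000 mm², y = 150 mm, Ī = 180 000 000 mm⁴.
Inner void (subtracted): 70 × 290, A = 20 300 mm², y = 150 mm, Ī = 142 269 167 mm⁴.
By symmetry the centroid is at mid-height, ȳ = 150 mm.
All pieces are centred on the centroidal x-axis, so I = ΣĪ (holes subtracted) = 37 730 833 mm⁴.
Repeating about the centroidal y-axis gives I_y = 4 510 833 mm⁴.
Polar second moment: J = I_x + I_y = 42 241 667 mm⁴.

J ≈ 4.22 × 10⁷ mm⁴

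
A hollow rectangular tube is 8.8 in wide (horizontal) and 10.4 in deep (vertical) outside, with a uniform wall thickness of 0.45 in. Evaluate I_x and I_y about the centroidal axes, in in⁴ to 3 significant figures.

Split into non-overlapping primitives; take the origin at the lower-left of the bounding box.
Outer rectangle: 8.8 × 10.4, A = 91.52 in², y = 5.2 in, Ī = 824.9 in⁴.
Inner void (subtracted): 7.9 × 9.5, A = 75.05 in², y = 5.2 in, Ī = 564.44 in⁴.
By symmetry the centroid is at mid-height, ȳ = 5.2 in.
All pieces are centred on the centroidal x-axis, so I = ΣĪ (holes subtracted) = 260.46 in⁴.
Repeating about the centroidal y-axis gives I_y = 200.29 in⁴.

I_x ≈ 260 in⁴, I_y ≈ 200 in⁴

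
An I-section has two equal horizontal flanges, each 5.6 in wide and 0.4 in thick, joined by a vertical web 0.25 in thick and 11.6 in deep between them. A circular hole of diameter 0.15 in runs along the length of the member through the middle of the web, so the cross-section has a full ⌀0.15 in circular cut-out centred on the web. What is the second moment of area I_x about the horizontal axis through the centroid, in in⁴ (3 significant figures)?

I_x ≈ 194 in⁴

Break the section into simple shapes (no overlaps), measuring from the bottom-left corner of the bounding box.
Bottom flange: 5.6 × 0.4, A = 2.24 in², y = 0.2 in, Ī = 0.029867 in⁴.
Web: 0.25 × 11.6, A = 2.9 in², y = 6.2 in, Ī = 32.519 in⁴.
Top flange: 5.6 × 0.4, A = 2.24 in², y = 12.2 in, Ī = 0.029867 in⁴.
Hole (subtracted): ⌀0.15, A = 0.017671 in², y = 6.2 in, Ī = 0.00002485 in⁴.
By symmetry the centroid is at mid-height, ȳ = 6.2 in.
Transfer each piece to the horizontal axis through the centroid using Ī + A·d² with d = y − 6.2:
  bottom flange: d = -6 in → contributes +80.67 in⁴
  web: d = 0 in → contributes +32.519 in⁴
  top flange: d = 6 in → contributes +80.67 in⁴
  hole: d = 0 in → contributes −0.00002485 in⁴
Total I = 193.86 in⁴.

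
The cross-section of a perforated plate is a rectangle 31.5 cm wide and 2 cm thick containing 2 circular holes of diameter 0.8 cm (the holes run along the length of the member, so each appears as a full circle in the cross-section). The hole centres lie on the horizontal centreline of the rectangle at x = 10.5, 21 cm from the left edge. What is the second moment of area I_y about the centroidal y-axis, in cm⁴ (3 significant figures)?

I_y ≈ 5180 cm⁴

Split into non-overlapping primitives; take the origin at the lower-left of the bounding box.
Plate: 31.5 × 2, A = 63 cm², x = 15.75 cm, Ī = 5209.3 cm⁴.
Hole 1 (subtracted): ⌀0.8, A = 0.50265 cm², x = 10.5 cm, Ī = 0.020106 cm⁴.
Hole 2 (subtracted): ⌀0.8, A = 0.50265 cm², x = 21 cm, Ī = 0.020106 cm⁴.
By symmetry the centroid is at mid-width, x̄ = 15.75 cm.
Transfer each piece to the centroidal y-axis using Ī + A·d² with d = x − 15.75:
  plate: d = 0 cm → contributes +5209.3 cm⁴
  hole 1: d = -5.25 cm → contributes −13.875 cm⁴
  hole 2: d = 5.25 cm → contributes −13.875 cm⁴
Total I = 5181.6 cm⁴.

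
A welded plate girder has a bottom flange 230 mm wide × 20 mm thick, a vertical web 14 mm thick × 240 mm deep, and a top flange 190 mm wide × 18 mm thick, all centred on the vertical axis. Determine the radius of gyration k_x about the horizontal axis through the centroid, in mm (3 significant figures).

k_x ≈ 114 mm

Decompose the section into non-overlapping parts with the origin at the bottom-left of its bounding rectangle.
Bottom plate: 230 × 20, A = 4 600 mm², y = 10 mm, Ī = 153 333 mm⁴.
Web plate: 14 × 240, A = 3 360 mm², y = 140 mm, Ī = 16 128 000 mm⁴.
Top plate: 190 × 18, A = 3 420 mm², y = 269 mm, Ī = 92 340 mm⁴.
Centroid: ȳ = ΣA·y / ΣA = 126.22 mm.
Transfer each piece to the horizontal axis through the centroid using Ī + A·d² with d = y − 126.22:
  bottom plate: d = -116.22 mm → contributes +62 285 602 mm⁴
  web plate: d = 13.78 mm → contributes +16 766 054 mm⁴
  top plate: d = 142.78 mm → contributes +69 813 208 mm⁴
Total I = 148 864 864 mm⁴.
Radius of gyration: k = √(I/A) = √(148 864 864 / 11 380) = 114.37 mm.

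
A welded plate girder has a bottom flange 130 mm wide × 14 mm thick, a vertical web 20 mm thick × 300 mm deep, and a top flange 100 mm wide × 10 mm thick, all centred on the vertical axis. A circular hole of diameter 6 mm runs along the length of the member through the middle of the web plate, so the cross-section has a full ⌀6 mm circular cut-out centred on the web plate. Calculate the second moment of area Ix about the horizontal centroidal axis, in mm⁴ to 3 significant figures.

Decompose the section into non-overlapping parts with the origin at the bottom-left of its bounding rectangle.
Bottom plate: 130 × 14, A = 1 820 mm², y = 7 mm, Ī = 29 727 mm⁴.
Web plate: 20 × 300, A = 6 000 mm², y = 164 mm, Ī = 45 000 000 mm⁴.
Top plate: 100 × 10, A = 1 000 mm², y = 319 mm, Ī = 8333.3 mm⁴.
Hole (subtracted): ⌀6, A = 28.274 mm², y = 164 mm, Ī = 63.617 mm⁴.
Centroid: ȳ = ΣA·y / ΣA = 149.13 mm.
Transfer each piece to the horizontal centroidal axis using Ī + A·d² with d = y − 149.13:
  bottom plate: d = -142.13 mm → contributes +36 795 018 mm⁴
  web plate: d = 14.871 mm → contributes +46 326 844 mm⁴
  top plate: d = 169.87 mm → contributes +28 864 422 mm⁴
  hole: d = 14.871 mm → contributes −6316.2 mm⁴
Total I = 111 979 968 mm⁴.

Ix ≈ 1.12 × 10⁸ mm⁴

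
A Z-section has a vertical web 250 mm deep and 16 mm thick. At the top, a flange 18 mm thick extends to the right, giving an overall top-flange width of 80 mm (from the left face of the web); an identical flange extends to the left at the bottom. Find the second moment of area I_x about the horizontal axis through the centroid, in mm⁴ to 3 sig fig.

Break the section into simple shapes (no overlaps), measuring from the bottom-left corner of the bounding box.
Web: 16 × 250, A = 4 000 mm², y = 125 mm, Ī = 20 833 333 mm⁴.
Top flange (beyond web): 64 × 18, A = 1 152 mm², y = 241 mm, Ī = 31 104 mm⁴.
Bottom flange (beyond web): 64 × 18, A = 1 152 mm², y = 9 mm, Ī = 31 104 mm⁴.
Centroid: ȳ = ΣA·y / ΣA = 125 mm.
Transfer each piece to the horizontal axis through the centroid using Ī + A·d² with d = y − 125:
  web: d = 0 mm → contributes +20 833 333 mm⁴
  top flange (beyond web): d = 116 mm → contributes +15 532 416 mm⁴
  bottom flange (beyond web): d = -116 mm → contributes +15 532 416 mm⁴
Total I = 51 898 165 mm⁴.

I_x ≈ 5.19 × 10⁷ mm⁴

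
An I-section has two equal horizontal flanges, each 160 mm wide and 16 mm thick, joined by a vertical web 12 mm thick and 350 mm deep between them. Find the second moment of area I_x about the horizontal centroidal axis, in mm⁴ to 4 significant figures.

I_x ≈ 2.144 × 10⁸ mm⁴

Break the section into simple shapes (no overlaps), measuring from the bottom-left corner of the bounding box.
Bottom flange: 160 × 16, A = 2 560 mm², y = 8 mm, Ī = 54613.3 mm⁴.
Web: 12 × 350, A = 4 200 mm², y = 191 mm, Ī = 42 875 000 mm⁴.
Top flange: 160 × 16, A = 2 560 mm², y = 374 mm, Ī = 54613.3 mm⁴.
By symmetry the centroid is at mid-height, ȳ = 191 mm.
Transfer each piece to the horizontal centroidal axis using Ī + A·d² with d = y − 191:
  bottom flange: d = -183 mm → contributes +85 786 453 mm⁴
  web: d = 0 mm → contributes +42 875 000 mm⁴
  top flange: d = 183 mm → contributes +85 786 453 mm⁴
Total I = 214 447 907 mm⁴.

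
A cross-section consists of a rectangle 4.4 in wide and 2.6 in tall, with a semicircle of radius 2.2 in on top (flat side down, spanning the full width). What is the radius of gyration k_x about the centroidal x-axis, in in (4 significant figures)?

k_x ≈ 1.292 in

Treat the section as a set of non-overlapping primitives; coordinates are from the bounding-box lower-left.
Rectangular body: 4.4 × 2.6, A = 11.44 in², y = 1.3 in, Ī = 6.44453 in⁴.
Semicircular cap: semicircle r = 2.2, A = 7.60265 in², y = 3.53371 in, Ī = 2.57112 in⁴.
Centroid: ȳ = ΣA·y / ΣA = 2.19179 in.
Transfer each piece to the centroidal x-axis using Ī + A·d² with d = y − 2.19179:
  rectangular body: d = -0.891794 in → contributes +15.5427 in⁴
  semicircular cap: d = 1.34192 in → contributes +16.2615 in⁴
Total I = 31.8042 in⁴.
Radius of gyration: k = √(I/A) = √(31.8042 / 19.0427) = 1.29235 in.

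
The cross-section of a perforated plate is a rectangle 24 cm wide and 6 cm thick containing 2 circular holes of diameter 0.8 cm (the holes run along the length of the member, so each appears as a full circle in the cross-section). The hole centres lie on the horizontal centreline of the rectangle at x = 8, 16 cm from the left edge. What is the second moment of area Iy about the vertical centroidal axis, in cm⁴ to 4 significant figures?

Decompose the section into non-overlapping parts with the origin at the bottom-left of its bounding rectangle.
Plate: 24 × 6, A = 144 cm², x = 12 cm, Ī = 6 912 cm⁴.
Hole 1 (subtracted): ⌀0.8, A = 0.502655 cm², x = 8 cm, Ī = 0.0201062 cm⁴.
Hole 2 (subtracted): ⌀0.8, A = 0.502655 cm², x = 16 cm, Ī = 0.0201062 cm⁴.
By symmetry the centroid is at mid-width, x̄ = 12 cm.
Transfer each piece to the vertical centroidal axis using Ī + A·d² with d = x − 12:
  plate: d = 0 cm → contributes +6 912 cm⁴
  hole 1: d = -4 cm → contributes −8.06258 cm⁴
  hole 2: d = 4 cm → contributes −8.06258 cm⁴
Total I = 6895.87 cm⁴.

Iy ≈ 6896 cm⁴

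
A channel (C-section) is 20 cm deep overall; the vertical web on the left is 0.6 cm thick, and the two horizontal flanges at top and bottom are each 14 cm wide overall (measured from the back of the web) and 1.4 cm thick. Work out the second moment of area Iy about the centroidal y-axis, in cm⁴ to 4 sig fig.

Iy ≈ 1007 cm⁴

Decompose the section into non-overlapping parts with the origin at the bottom-left of its bounding rectangle.
Web: 0.6 × 20, A = 12 cm², x = 0.3 cm, Ī = 0.36 cm⁴.
Top flange (beyond web): 13.4 × 1.4, A = 18.76 cm², x = 7.3 cm, Ī = 280.712 cm⁴.
Bottom flange (beyond web): 13.4 × 1.4, A = 18.76 cm², x = 7.3 cm, Ī = 280.712 cm⁴.
Centroid: x̄ = ΣA·x / ΣA = 5.60372 cm.
Transfer each piece to the centroidal y-axis using Ī + A·d² with d = x − 5.60372:
  web: d = -5.30372 cm → contributes +337.913 cm⁴
  top flange (beyond web): d = 1.69628 cm → contributes +334.692 cm⁴
  bottom flange (beyond web): d = 1.69628 cm → contributes +334.692 cm⁴
Total I = 1007.3 cm⁴.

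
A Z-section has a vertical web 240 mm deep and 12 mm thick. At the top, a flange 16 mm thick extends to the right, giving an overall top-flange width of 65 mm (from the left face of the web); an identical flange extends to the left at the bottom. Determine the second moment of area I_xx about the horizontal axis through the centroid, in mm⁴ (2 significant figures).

I_xx ≈ 3.5 × 10⁷ mm⁴

Break the section into simple shapes (no overlaps), measuring from the bottom-left corner of the bounding box.
Web: 12 × 240, A = 2 880 mm², y = 120 mm, Ī = 13 824 000 mm⁴.
Top flange (beyond web): 53 × 16, A = 848 mm², y = 232 mm, Ī = 18 091 mm⁴.
Bottom flange (beyond web): 53 × 16, A = 848 mm², y = 8 mm, Ī = 18 091 mm⁴.
Centroid: ȳ = ΣA·y / ΣA = 120 mm.
Transfer each piece to the horizontal axis through the centroid using Ī + A·d² with d = y − 120:
  web: d = 0 mm → contributes +13 824 000 mm⁴
  top flange (beyond web): d = 112 mm → contributes +10 655 403 mm⁴
  bottom flange (beyond web): d = -112 mm → contributes +10 655 403 mm⁴
Total I = 35 134 805 mm⁴.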